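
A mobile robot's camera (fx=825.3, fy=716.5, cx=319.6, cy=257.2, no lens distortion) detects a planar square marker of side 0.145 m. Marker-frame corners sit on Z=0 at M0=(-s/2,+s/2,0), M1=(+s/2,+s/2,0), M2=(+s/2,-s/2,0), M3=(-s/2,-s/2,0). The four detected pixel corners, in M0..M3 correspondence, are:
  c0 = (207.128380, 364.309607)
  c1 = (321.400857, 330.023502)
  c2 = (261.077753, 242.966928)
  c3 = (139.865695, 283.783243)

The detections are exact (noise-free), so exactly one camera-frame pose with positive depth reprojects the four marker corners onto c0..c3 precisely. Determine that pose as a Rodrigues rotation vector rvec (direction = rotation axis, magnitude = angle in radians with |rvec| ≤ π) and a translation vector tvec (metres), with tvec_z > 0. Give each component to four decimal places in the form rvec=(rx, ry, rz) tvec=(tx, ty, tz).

Intrinsics K: fx=825.3, fy=716.5, cx=319.6, cy=257.2
Marker side s = 0.145 m; corners in marker frame (Z=0):
  M0 = (-0.0725, +0.0725, 0)
  M1 = (+0.0725, +0.0725, 0)
  M2 = (+0.0725, -0.0725, 0)
  M3 = (-0.0725, -0.0725, 0)
Detected image corners:
  c0 = (207.128380, 364.309607) px
  c1 = (321.400857, 330.023502) px
  c2 = (261.077753, 242.966928) px
  c3 = (139.865695, 283.783243) px
Planar DLT: solve 8×8 A·h = b for H (H[2,2]=1):
  H  [+744.60846 +570.89225 +232.44609]
  H  [-345.33326 +748.77630 +307.36513]
  H  [-0.28590 +0.56137 +1.00000]
B = K⁻¹H; ‖b₁‖=1.118790, ‖b₂‖=1.118790; λ = 2/(‖b₁‖+‖b₂‖) = 0.893823, sign → tz>0 ⇒ λ=+0.893823
r₁ = λ·B[:,0] = (+0.90539,-0.33907,-0.25554); r₂ = λ·B[:,1] = (+0.42398,+0.75397,+0.50177)
r₃ = r₁×r₂ = (+0.02254,-0.56264,+0.82639); SVD([r₁ r₂ r₃]) → R = UVᵀ:
  R  [+0.90539 +0.42398 +0.02254]
  R  [-0.33907 +0.75397 -0.56264]
  R  [-0.25554 +0.50177 +0.82639]
t = (-0.09439, +0.06258, +0.89382) m
tr R = 2.485754; θ = arccos((tr R − 1)/2) = 0.733439 rad = 42.023°
axis k = ((R−Rᵀ)₃₂, (R−Rᵀ)₁₃, (R−Rᵀ)₂₁) / (2 sinθ) = (+0.795014, +0.207698, -0.569925)
rvec = θ·k = (+0.583094, +0.152334, -0.418005)

rvec=(0.5831, 0.1523, -0.4180) tvec=(-0.0944, 0.0626, 0.8938)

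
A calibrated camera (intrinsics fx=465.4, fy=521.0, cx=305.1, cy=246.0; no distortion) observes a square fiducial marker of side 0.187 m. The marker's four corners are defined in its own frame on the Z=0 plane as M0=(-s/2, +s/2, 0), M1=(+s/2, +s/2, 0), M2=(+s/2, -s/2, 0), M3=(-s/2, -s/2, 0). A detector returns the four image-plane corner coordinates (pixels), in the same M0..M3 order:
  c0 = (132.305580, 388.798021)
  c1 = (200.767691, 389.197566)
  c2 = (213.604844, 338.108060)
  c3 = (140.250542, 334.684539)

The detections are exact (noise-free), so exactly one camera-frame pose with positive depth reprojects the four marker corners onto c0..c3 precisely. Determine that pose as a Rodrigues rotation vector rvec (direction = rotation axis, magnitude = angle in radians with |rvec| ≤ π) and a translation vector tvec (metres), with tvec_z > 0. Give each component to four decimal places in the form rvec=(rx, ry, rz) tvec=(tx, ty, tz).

Intrinsics K: fx=465.4, fy=521.0, cx=305.1, cy=246.0
Marker side s = 0.187 m; corners in marker frame (Z=0):
  M0 = (-0.0935, +0.0935, 0)
  M1 = (+0.0935, +0.0935, 0)
  M2 = (+0.0935, -0.0935, 0)
  M3 = (-0.0935, -0.0935, 0)
Detected image corners:
  c0 = (132.305580, 388.798021) px
  c1 = (200.767691, 389.197566) px
  c2 = (213.604844, 338.108060) px
  c3 = (140.250542, 334.684539) px
Planar DLT: solve 8×8 A·h = b for H (H[2,2]=1):
  H  [+428.90934 +14.79547 +172.50161]
  H  [+115.98503 +430.43108 +363.73586]
  H  [+0.29246 +0.41181 +1.00000]
B = K⁻¹H; ‖b₁‖=0.790812, ‖b₂‖=0.790812; λ = 2/(‖b₁‖+‖b₂‖) = 1.264524, sign → tz>0 ⇒ λ=+1.264524
r₁ = λ·B[:,0] = (+0.92293,+0.10689,+0.36982); r₂ = λ·B[:,1] = (-0.30118,+0.79883,+0.52074)
r₃ = r₁×r₂ = (-0.23976,-0.59199,+0.76946); SVD([r₁ r₂ r₃]) → R = UVᵀ:
  R  [+0.92293 -0.30118 -0.23976]
  R  [+0.10689 +0.79883 -0.59199]
  R  [+0.36982 +0.52074 +0.76946]
t = (-0.36028, +0.28576, +1.26452) m
tr R = 2.491217; θ = arccos((tr R − 1)/2) = 0.729349 rad = 41.789°
axis k = ((R−Rᵀ)₃₂, (R−Rᵀ)₁₃, (R−Rᵀ)₂₁) / (2 sinθ) = (+0.834899, -0.457382, +0.306180)
rvec = θ·k = (+0.608933, -0.333591, +0.223312)

rvec=(0.6089, -0.3336, 0.2233) tvec=(-0.3603, 0.2858, 1.2645)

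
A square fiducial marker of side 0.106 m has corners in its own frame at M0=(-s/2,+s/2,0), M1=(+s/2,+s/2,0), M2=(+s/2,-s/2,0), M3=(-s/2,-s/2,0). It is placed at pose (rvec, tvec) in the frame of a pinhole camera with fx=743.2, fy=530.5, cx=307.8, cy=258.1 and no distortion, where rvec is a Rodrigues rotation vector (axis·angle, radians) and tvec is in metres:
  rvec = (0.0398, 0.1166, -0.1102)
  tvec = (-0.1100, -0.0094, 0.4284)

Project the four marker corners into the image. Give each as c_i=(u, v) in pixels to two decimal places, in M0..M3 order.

c0=(41.49, 317.57) c1=(217.08, 305.09) c2=(195.33, 172.63) c3=(18.94, 189.05)

Intrinsics K: fx=743.2, fy=530.5, cx=307.8, cy=258.1
Marker side s = 0.106 m; corners in marker frame (Z=0):
  M0 = (-0.0530, +0.0530, 0)
  M1 = (+0.0530, +0.0530, 0)
  M2 = (+0.0530, -0.0530, 0)
  M3 = (-0.0530, -0.0530, 0)
rvec = (0.0398, 0.1166, -0.1102), |rvec| = θ = 0.16530 rad = 9.471°
Rodrigues: sinθ=0.16455, 1−cosθ=0.01363; R = I + sinθ·[k]× + (1−cosθ)·[k]×²:
    [+0.98716 +0.11201 +0.11388]
    [-0.10738 +0.99315 -0.04603]
    [-0.11826 +0.03321 +0.99243]
t = (-0.1100, -0.0094, 0.4284) m
M0: Pc = R·M0+t = (-0.15638, +0.04893, +0.43643); u = 743.2·(-0.15638)/0.43643 + 307.8 = 41.4933, v = 530.5·(+0.04893)/0.43643 + 258.1 = 317.5749
M1: Pc = R·M1+t = (-0.05174, +0.03755, +0.42389); u = 743.2·(-0.05174)/0.42389 + 307.8 = 217.0789, v = 530.5·(+0.03755)/0.42389 + 258.1 = 305.0883
M2: Pc = R·M2+t = (-0.06362, -0.06773, +0.42037); u = 743.2·(-0.06362)/0.42037 + 307.8 = 195.3274, v = 530.5·(-0.06773)/0.42037 + 258.1 = 172.6284
M3: Pc = R·M3+t = (-0.16826, -0.05635, +0.43291); u = 743.2·(-0.16826)/0.43291 + 307.8 = 18.9439, v = 530.5·(-0.05635)/0.43291 + 258.1 = 189.0520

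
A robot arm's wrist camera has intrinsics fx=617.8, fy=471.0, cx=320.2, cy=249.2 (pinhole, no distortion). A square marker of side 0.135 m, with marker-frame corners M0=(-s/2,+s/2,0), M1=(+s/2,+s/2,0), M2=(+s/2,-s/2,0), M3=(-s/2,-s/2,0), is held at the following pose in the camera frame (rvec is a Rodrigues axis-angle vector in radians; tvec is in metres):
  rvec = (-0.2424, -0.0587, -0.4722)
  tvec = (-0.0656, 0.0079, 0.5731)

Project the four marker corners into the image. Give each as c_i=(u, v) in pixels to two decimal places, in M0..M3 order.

c0=(213.89, 331.30) c1=(347.80, 279.33) c2=(282.42, 185.73) c3=(153.58, 232.64)

Intrinsics K: fx=617.8, fy=471.0, cx=320.2, cy=249.2
Marker side s = 0.135 m; corners in marker frame (Z=0):
  M0 = (-0.0675, +0.0675, 0)
  M1 = (+0.0675, +0.0675, 0)
  M2 = (+0.0675, -0.0675, 0)
  M3 = (-0.0675, -0.0675, 0)
rvec = (-0.2424, -0.0587, -0.4722), |rvec| = θ = 0.53402 rad = 30.597°
Rodrigues: sinθ=0.50900, 1−cosθ=0.13923; R = I + sinθ·[k]× + (1−cosθ)·[k]×²:
    [+0.88946 +0.45702 -0.00007]
    [-0.44313 +0.86245 +0.24457]
    [+0.11183 -0.21751 +0.96963]
t = (-0.0656, 0.0079, 0.5731) m
M0: Pc = R·M0+t = (-0.09479, +0.09603, +0.55087); u = 617.8·(-0.09479)/0.55087 + 320.2 = 213.8938, v = 471.0·(+0.09603)/0.55087 + 249.2 = 331.3038
M1: Pc = R·M1+t = (+0.02529, +0.03620, +0.56597); u = 617.8·(+0.02529)/0.56597 + 320.2 = 347.8031, v = 471.0·(+0.03620)/0.56597 + 249.2 = 279.3294
M2: Pc = R·M2+t = (-0.03641, -0.08023, +0.59533); u = 617.8·(-0.03641)/0.59533 + 320.2 = 282.4151, v = 471.0·(-0.08023)/0.59533 + 249.2 = 185.7282
M3: Pc = R·M3+t = (-0.15649, -0.02040, +0.58023); u = 617.8·(-0.15649)/0.58023 + 320.2 = 153.5811, v = 471.0·(-0.02040)/0.58023 + 249.2 = 232.6369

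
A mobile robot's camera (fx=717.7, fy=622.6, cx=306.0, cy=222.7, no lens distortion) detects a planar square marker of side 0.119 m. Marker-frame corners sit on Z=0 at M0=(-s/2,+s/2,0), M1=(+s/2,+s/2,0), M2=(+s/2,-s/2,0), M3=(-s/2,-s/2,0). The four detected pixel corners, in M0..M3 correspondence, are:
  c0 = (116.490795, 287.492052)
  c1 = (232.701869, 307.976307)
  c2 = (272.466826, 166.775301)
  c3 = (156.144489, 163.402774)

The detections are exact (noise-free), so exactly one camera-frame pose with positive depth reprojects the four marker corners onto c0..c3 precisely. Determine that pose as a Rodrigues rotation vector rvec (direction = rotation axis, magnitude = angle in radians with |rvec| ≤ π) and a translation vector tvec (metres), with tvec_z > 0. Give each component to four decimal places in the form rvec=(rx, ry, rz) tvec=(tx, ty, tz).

Intrinsics K: fx=717.7, fy=622.6, cx=306.0, cy=222.7
Marker side s = 0.119 m; corners in marker frame (Z=0):
  M0 = (-0.0595, +0.0595, 0)
  M1 = (+0.0595, +0.0595, 0)
  M2 = (+0.0595, -0.0595, 0)
  M3 = (-0.0595, -0.0595, 0)
Detected image corners:
  c0 = (116.490795, 287.492052) px
  c1 = (232.701869, 307.976307) px
  c2 = (272.466826, 166.775301) px
  c3 = (156.144489, 163.402774) px
Planar DLT: solve 8×8 A·h = b for H (H[2,2]=1):
  H  [+772.38824 -401.99518 +191.22573]
  H  [-144.81713 +1028.84160 +229.65138]
  H  [-1.05246 -0.35141 +1.00000]
B = K⁻¹H; ‖b₁‖=1.858437, ‖b₂‖=1.858437; λ = 2/(‖b₁‖+‖b₂‖) = 0.538087, sign → tz>0 ⇒ λ=+0.538087
r₁ = λ·B[:,0] = (+0.82054,+0.07741,-0.56632); r₂ = λ·B[:,1] = (-0.22077,+0.95682,-0.18909)
r₃ = r₁×r₂ = (+0.52723,+0.28018,+0.80220); SVD([r₁ r₂ r₃]) → R = UVᵀ:
  R  [+0.82054 -0.22077 +0.52723]
  R  [+0.07741 +0.95682 +0.28018]
  R  [-0.56632 -0.18909 +0.80220]
t = (-0.08605, +0.00601, +0.53809) m
tr R = 2.579568; θ = arccos((tr R − 1)/2) = 0.660339 rad = 37.835°
axis k = ((R−Rᵀ)₃₂, (R−Rᵀ)₁₃, (R−Rᵀ)₂₁) / (2 sinθ) = (-0.382528, +0.891400, +0.243060)
rvec = θ·k = (-0.252598, +0.588627, +0.160502)

rvec=(-0.2526, 0.5886, 0.1605) tvec=(-0.0861, 0.0060, 0.5381)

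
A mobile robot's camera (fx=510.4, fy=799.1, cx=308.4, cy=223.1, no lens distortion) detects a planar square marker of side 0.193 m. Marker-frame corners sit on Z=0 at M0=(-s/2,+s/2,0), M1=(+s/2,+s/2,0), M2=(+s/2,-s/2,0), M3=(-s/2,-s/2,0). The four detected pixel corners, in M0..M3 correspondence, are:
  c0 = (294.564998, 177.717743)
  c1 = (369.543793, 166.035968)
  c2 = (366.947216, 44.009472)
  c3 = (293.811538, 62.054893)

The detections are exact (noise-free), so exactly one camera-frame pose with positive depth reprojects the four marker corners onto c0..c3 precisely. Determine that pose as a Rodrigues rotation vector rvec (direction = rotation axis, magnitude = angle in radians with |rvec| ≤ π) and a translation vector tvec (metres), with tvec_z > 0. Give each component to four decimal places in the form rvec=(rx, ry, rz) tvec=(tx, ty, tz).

Intrinsics K: fx=510.4, fy=799.1, cx=308.4, cy=223.1
Marker side s = 0.193 m; corners in marker frame (Z=0):
  M0 = (-0.0965, +0.0965, 0)
  M1 = (+0.0965, +0.0965, 0)
  M2 = (+0.0965, -0.0965, 0)
  M3 = (-0.0965, -0.0965, 0)
Detected image corners:
  c0 = (294.564998, 177.717743) px
  c1 = (369.543793, 166.035968) px
  c2 = (366.947216, 44.009472) px
  c3 = (293.811538, 62.054893) px
Planar DLT: solve 8×8 A·h = b for H (H[2,2]=1):
  H  [+286.69960 -31.97408 +330.16096]
  H  [-110.12796 +601.55313 +111.96299]
  H  [-0.29274 -0.12233 +1.00000]
B = K⁻¹H; ‖b₁‖=0.796473, ‖b₂‖=0.796473; λ = 2/(‖b₁‖+‖b₂‖) = 1.255535, sign → tz>0 ⇒ λ=+1.255535
r₁ = λ·B[:,0] = (+0.92734,-0.07042,-0.36754); r₂ = λ·B[:,1] = (+0.01415,+0.98803,-0.15359)
r₃ = r₁×r₂ = (+0.37396,+0.13723,+0.91724); SVD([r₁ r₂ r₃]) → R = UVᵀ:
  R  [+0.92734 +0.01415 +0.37396]
  R  [-0.07042 +0.98803 +0.13723]
  R  [-0.36754 -0.15359 +0.91724]
t = (+0.05353, -0.17462, +1.25554) m
tr R = 2.832605; θ = arccos((tr R − 1)/2) = 0.412049 rad = 23.609°
axis k = ((R−Rᵀ)₃₂, (R−Rᵀ)₁₃, (R−Rᵀ)₂₁) / (2 sinθ) = (-0.363082, +0.925756, -0.105582)
rvec = θ·k = (-0.149608, +0.381456, -0.043505)

rvec=(-0.1496, 0.3815, -0.0435) tvec=(0.0535, -0.1746, 1.2555)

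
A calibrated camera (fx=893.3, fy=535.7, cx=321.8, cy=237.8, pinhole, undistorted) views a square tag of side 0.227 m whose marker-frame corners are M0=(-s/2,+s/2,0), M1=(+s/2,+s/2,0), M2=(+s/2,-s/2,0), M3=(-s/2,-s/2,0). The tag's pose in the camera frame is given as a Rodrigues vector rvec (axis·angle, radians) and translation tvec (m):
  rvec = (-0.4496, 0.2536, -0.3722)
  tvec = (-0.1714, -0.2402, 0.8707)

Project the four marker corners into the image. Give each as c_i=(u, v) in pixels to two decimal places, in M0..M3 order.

c0=(64.60, 173.89) c1=(281.80, 109.86) c2=(220.99, 12.65) c3=(30.47, 73.14)

Intrinsics K: fx=893.3, fy=535.7, cx=321.8, cy=237.8
Marker side s = 0.227 m; corners in marker frame (Z=0):
  M0 = (-0.1135, +0.1135, 0)
  M1 = (+0.1135, +0.1135, 0)
  M2 = (+0.1135, -0.1135, 0)
  M3 = (-0.1135, -0.1135, 0)
rvec = (-0.4496, 0.2536, -0.3722), |rvec| = θ = 0.63639 rad = 36.462°
Rodrigues: sinθ=0.59429, 1−cosθ=0.19575; R = I + sinθ·[k]× + (1−cosθ)·[k]×²:
    [+0.90195 +0.29247 +0.31771]
    [-0.40269 +0.83534 +0.37424]
    [-0.15594 -0.46549 +0.87121]
t = (-0.1714, -0.2402, 0.8707) m
M0: Pc = R·M0+t = (-0.24058, -0.09968, +0.83557); u = 893.3·(-0.24058)/0.83557 + 321.8 = 64.6010, v = 535.7·(-0.09968)/0.83557 + 237.8 = 173.8905
M1: Pc = R·M1+t = (-0.03583, -0.19110, +0.80017); u = 893.3·(-0.03583)/0.80017 + 321.8 = 281.7966, v = 535.7·(-0.19110)/0.80017 + 237.8 = 109.8649
M2: Pc = R·M2+t = (-0.10222, -0.38072, +0.90583); u = 893.3·(-0.10222)/0.90583 + 321.8 = 220.9908, v = 535.7·(-0.38072)/0.90583 + 237.8 = 12.6486
M3: Pc = R·M3+t = (-0.30697, -0.28930, +0.94123); u = 893.3·(-0.30697)/0.94123 + 321.8 = 30.4650, v = 535.7·(-0.28930)/0.94123 + 237.8 = 73.1427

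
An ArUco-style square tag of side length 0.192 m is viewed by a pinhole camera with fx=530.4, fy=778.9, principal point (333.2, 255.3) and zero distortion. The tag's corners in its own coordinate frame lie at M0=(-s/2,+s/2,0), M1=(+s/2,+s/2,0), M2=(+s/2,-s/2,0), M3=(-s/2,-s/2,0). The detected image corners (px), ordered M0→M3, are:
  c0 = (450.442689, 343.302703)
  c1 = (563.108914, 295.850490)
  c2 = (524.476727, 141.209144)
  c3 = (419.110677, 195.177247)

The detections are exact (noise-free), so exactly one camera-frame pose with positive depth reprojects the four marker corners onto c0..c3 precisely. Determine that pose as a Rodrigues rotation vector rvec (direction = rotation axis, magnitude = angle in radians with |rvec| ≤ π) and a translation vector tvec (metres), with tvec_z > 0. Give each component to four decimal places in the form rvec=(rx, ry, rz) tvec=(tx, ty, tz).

Intrinsics K: fx=530.4, fy=778.9, cx=333.2, cy=255.3
Marker side s = 0.192 m; corners in marker frame (Z=0):
  M0 = (-0.0960, +0.0960, 0)
  M1 = (+0.0960, +0.0960, 0)
  M2 = (+0.0960, -0.0960, 0)
  M3 = (-0.0960, -0.0960, 0)
Detected image corners:
  c0 = (450.442689, 343.302703) px
  c1 = (563.108914, 295.850490) px
  c2 = (524.476727, 141.209144) px
  c3 = (419.110677, 195.177247) px
Planar DLT: solve 8×8 A·h = b for H (H[2,2]=1):
  H  [+416.67959 +59.33187 +487.25379]
  H  [-339.61765 +726.99067 +242.81803]
  H  [-0.30791 -0.24997 +1.00000]
B = K⁻¹H; ‖b₁‖=1.079627, ‖b₂‖=1.079627; λ = 2/(‖b₁‖+‖b₂‖) = 0.926246, sign → tz>0 ⇒ λ=+0.926246
r₁ = λ·B[:,0] = (+0.90682,-0.31038,-0.28520); r₂ = λ·B[:,1] = (+0.24906,+0.94041,-0.23153)
r₃ = r₁×r₂ = (+0.34007,+0.13892,+0.93008); SVD([r₁ r₂ r₃]) → R = UVᵀ:
  R  [+0.90682 +0.24906 +0.34007]
  R  [-0.31038 +0.94041 +0.13892]
  R  [-0.28520 -0.23153 +0.93008]
t = (+0.26903, -0.01484, +0.92625) m
tr R = 2.777308; θ = arccos((tr R − 1)/2) = 0.476395 rad = 27.295°
axis k = ((R−Rᵀ)₃₂, (R−Rᵀ)₁₃, (R−Rᵀ)₂₁) / (2 sinθ) = (-0.403915, +0.681749, -0.609976)
rvec = θ·k = (-0.192423, +0.324782, -0.290589)

rvec=(-0.1924, 0.3248, -0.2906) tvec=(0.2690, -0.0148, 0.9262)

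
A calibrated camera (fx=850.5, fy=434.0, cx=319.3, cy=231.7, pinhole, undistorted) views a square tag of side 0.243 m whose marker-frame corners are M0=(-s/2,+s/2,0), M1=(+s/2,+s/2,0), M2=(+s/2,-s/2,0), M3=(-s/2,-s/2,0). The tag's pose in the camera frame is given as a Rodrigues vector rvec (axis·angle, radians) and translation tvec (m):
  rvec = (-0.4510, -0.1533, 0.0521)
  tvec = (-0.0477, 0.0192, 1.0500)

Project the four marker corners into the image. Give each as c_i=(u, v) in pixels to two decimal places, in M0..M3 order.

c0=(172.15, 284.03) c1=(378.28, 291.07) c2=(375.67, 200.77) c3=(189.64, 191.67)

Intrinsics K: fx=850.5, fy=434.0, cx=319.3, cy=231.7
Marker side s = 0.243 m; corners in marker frame (Z=0):
  M0 = (-0.1215, +0.1215, 0)
  M1 = (+0.1215, +0.1215, 0)
  M2 = (+0.1215, -0.1215, 0)
  M3 = (-0.1215, -0.1215, 0)
rvec = (-0.4510, -0.1533, 0.0521), |rvec| = θ = 0.47918 rad = 27.455°
Rodrigues: sinθ=0.46105, 1−cosθ=0.11263; R = I + sinθ·[k]× + (1−cosθ)·[k]×²:
    [+0.98714 -0.01622 -0.15903]
    [+0.08404 +0.89890 +0.43002]
    [+0.13597 -0.43786 +0.88870]
t = (-0.0477, 0.0192, 1.0500) m
M0: Pc = R·M0+t = (-0.16961, +0.11821, +0.98028); u = 850.5·(-0.16961)/0.98028 + 319.3 = 172.1465, v = 434.0·(+0.11821)/0.98028 + 231.7 = 284.0331
M1: Pc = R·M1+t = (+0.07027, +0.13863, +1.01332); u = 850.5·(+0.07027)/1.01332 + 319.3 = 378.2768, v = 434.0·(+0.13863)/1.01332 + 231.7 = 291.0733
M2: Pc = R·M2+t = (+0.07421, -0.07981, +1.11972); u = 850.5·(+0.07421)/1.11972 + 319.3 = 375.6657, v = 434.0·(-0.07981)/1.11972 + 231.7 = 200.7678
M3: Pc = R·M3+t = (-0.16567, -0.10023, +1.08668); u = 850.5·(-0.16567)/1.08668 + 319.3 = 189.6387, v = 434.0·(-0.10023)/1.08668 + 231.7 = 191.6710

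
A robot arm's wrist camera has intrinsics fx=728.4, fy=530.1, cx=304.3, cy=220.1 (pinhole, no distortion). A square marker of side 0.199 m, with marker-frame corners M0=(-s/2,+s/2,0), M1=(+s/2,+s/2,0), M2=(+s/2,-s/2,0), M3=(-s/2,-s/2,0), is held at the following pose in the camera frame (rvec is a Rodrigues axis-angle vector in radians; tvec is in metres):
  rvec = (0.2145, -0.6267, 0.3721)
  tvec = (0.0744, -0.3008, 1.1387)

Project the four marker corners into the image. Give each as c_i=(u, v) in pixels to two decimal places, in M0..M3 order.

c0=(277.59, 104.37) c1=(369.93, 139.81) c2=(419.71, 57.89) c3=(331.54, 12.66)

Intrinsics K: fx=728.4, fy=530.1, cx=304.3, cy=220.1
Marker side s = 0.199 m; corners in marker frame (Z=0):
  M0 = (-0.0995, +0.0995, 0)
  M1 = (+0.0995, +0.0995, 0)
  M2 = (+0.0995, -0.0995, 0)
  M3 = (-0.0995, -0.0995, 0)
rvec = (0.2145, -0.6267, 0.3721), |rvec| = θ = 0.75975 rad = 43.531°
Rodrigues: sinθ=0.68874, 1−cosθ=0.27499; R = I + sinθ·[k]× + (1−cosθ)·[k]×²:
    [+0.74693 -0.40136 -0.53010]
    [+0.27328 +0.91212 -0.30555]
    [+0.60615 +0.08336 +0.79097]
t = (0.0744, -0.3008, 1.1387) m
M0: Pc = R·M0+t = (-0.03985, -0.23724, +1.08668); u = 728.4·(-0.03985)/1.08668 + 304.3 = 277.5853, v = 530.1·(-0.23724)/1.08668 + 220.1 = 104.3729
M1: Pc = R·M1+t = (+0.10878, -0.18285, +1.20731); u = 728.4·(+0.10878)/1.20731 + 304.3 = 369.9320, v = 530.1·(-0.18285)/1.20731 + 220.1 = 139.8135
M2: Pc = R·M2+t = (+0.18865, -0.36436, +1.19072); u = 728.4·(+0.18865)/1.19072 + 304.3 = 419.7062, v = 530.1·(-0.36436)/1.19072 + 220.1 = 57.8873
M3: Pc = R·M3+t = (+0.04002, -0.41875, +1.07009); u = 728.4·(+0.04002)/1.07009 + 304.3 = 331.5387, v = 530.1·(-0.41875)/1.07009 + 220.1 = 12.6624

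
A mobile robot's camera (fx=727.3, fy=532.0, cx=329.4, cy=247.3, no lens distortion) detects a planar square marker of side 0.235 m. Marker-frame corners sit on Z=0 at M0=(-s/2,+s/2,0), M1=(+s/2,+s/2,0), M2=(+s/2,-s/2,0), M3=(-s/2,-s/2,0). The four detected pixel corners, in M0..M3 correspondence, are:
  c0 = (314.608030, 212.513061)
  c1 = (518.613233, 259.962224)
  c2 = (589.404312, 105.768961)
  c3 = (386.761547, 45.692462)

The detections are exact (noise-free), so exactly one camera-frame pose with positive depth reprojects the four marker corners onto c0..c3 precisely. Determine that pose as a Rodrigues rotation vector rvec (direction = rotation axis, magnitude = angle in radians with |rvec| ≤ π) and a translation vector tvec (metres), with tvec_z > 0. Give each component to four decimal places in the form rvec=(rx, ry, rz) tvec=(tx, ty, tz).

rvec=(0.0951, -0.2223, 0.3003) tvec=(0.1302, -0.1263, 0.7498)

Intrinsics K: fx=727.3, fy=532.0, cx=329.4, cy=247.3
Marker side s = 0.235 m; corners in marker frame (Z=0):
  M0 = (-0.1175, +0.1175, 0)
  M1 = (+0.1175, +0.1175, 0)
  M2 = (+0.1175, -0.1175, 0)
  M3 = (-0.1175, -0.1175, 0)
Detected image corners:
  c0 = (314.608030, 212.513061) px
  c1 = (518.613233, 259.962224) px
  c2 = (589.404312, 105.768961) px
  c3 = (386.761547, 45.692462) px
Planar DLT: solve 8×8 A·h = b for H (H[2,2]=1):
  H  [+1004.58217 -267.94779 +455.69159]
  H  [+276.57749 +694.47896 +157.70942]
  H  [+0.30805 +0.07977 +1.00000]
B = K⁻¹H; ‖b₁‖=1.333671, ‖b₂‖=1.333671; λ = 2/(‖b₁‖+‖b₂‖) = 0.749810, sign → tz>0 ⇒ λ=+0.749810
r₁ = λ·B[:,0] = (+0.93106,+0.28244,+0.23098); r₂ = λ·B[:,1] = (-0.30333,+0.95101,+0.05981)
r₃ = r₁×r₂ = (-0.20277,-0.12575,+0.97112); SVD([r₁ r₂ r₃]) → R = UVᵀ:
  R  [+0.93106 -0.30333 -0.20277]
  R  [+0.28244 +0.95101 -0.12575]
  R  [+0.23098 +0.05981 +0.97112]
t = (+0.13020, -0.12627, +0.74981) m
tr R = 2.853185; θ = arccos((tr R − 1)/2) = 0.385548 rad = 22.090°
axis k = ((R−Rᵀ)₃₂, (R−Rᵀ)₁₃, (R−Rᵀ)₂₁) / (2 sinθ) = (+0.246722, -0.576694, +0.778815)
rvec = θ·k = (+0.095123, -0.222343, +0.300270)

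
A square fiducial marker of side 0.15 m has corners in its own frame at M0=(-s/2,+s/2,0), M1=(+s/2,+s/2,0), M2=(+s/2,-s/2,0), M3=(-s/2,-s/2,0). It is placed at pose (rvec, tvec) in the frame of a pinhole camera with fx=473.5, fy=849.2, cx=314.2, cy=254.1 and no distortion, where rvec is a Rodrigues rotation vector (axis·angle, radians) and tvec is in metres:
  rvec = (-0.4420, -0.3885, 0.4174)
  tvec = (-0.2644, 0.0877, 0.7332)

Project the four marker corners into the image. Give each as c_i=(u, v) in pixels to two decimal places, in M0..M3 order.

c0=(69.24, 397.86) c1=(166.57, 472.30) c2=(207.09, 319.50) c3=(121.32, 244.06)

Intrinsics K: fx=473.5, fy=849.2, cx=314.2, cy=254.1
Marker side s = 0.15 m; corners in marker frame (Z=0):
  M0 = (-0.0750, +0.0750, 0)
  M1 = (+0.0750, +0.0750, 0)
  M2 = (+0.0750, -0.0750, 0)
  M3 = (-0.0750, -0.0750, 0)
rvec = (-0.4420, -0.3885, 0.4174), |rvec| = θ = 0.72147 rad = 41.337°
Rodrigues: sinθ=0.66049, 1−cosθ=0.24916; R = I + sinθ·[k]× + (1−cosθ)·[k]×²:
    [+0.84435 -0.29992 -0.44398]
    [+0.46432 +0.82308 +0.32702]
    [+0.26735 -0.48226 +0.83423]
t = (-0.2644, 0.0877, 0.7332) m
M0: Pc = R·M0+t = (-0.35022, +0.11461, +0.67698); u = 473.5·(-0.35022)/0.67698 + 314.2 = 69.2449, v = 849.2·(+0.11461)/0.67698 + 254.1 = 397.8632
M1: Pc = R·M1+t = (-0.22357, +0.18426, +0.71708); u = 473.5·(-0.22357)/0.71708 + 314.2 = 166.5748, v = 849.2·(+0.18426)/0.71708 + 254.1 = 472.3033
M2: Pc = R·M2+t = (-0.17858, +0.06079, +0.78942); u = 473.5·(-0.17858)/0.78942 + 314.2 = 207.0869, v = 849.2·(+0.06079)/0.78942 + 254.1 = 319.4961
M3: Pc = R·M3+t = (-0.30523, -0.00886, +0.74932); u = 473.5·(-0.30523)/0.74932 + 314.2 = 121.3214, v = 849.2·(-0.00886)/0.74932 + 254.1 = 244.0644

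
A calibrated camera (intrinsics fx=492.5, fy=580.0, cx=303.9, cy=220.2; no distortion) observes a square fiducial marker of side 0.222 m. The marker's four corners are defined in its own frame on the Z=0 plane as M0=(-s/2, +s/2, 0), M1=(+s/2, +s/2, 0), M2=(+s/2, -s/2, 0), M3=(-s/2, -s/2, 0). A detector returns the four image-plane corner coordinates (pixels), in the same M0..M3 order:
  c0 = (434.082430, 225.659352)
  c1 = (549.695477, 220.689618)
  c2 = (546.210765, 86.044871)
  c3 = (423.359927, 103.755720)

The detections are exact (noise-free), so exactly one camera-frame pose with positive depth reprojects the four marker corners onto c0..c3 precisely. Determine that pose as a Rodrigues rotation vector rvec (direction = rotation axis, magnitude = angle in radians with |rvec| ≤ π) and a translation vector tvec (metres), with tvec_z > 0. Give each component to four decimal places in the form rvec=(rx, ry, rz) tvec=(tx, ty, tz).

Intrinsics K: fx=492.5, fy=580.0, cx=303.9, cy=220.2
Marker side s = 0.222 m; corners in marker frame (Z=0):
  M0 = (-0.1110, +0.1110, 0)
  M1 = (+0.1110, +0.1110, 0)
  M2 = (+0.1110, -0.1110, 0)
  M3 = (-0.1110, -0.1110, 0)
Detected image corners:
  c0 = (434.082430, 225.659352) px
  c1 = (549.695477, 220.689618) px
  c2 = (546.210765, 86.044871) px
  c3 = (423.359927, 103.755720) px
Planar DLT: solve 8×8 A·h = b for H (H[2,2]=1):
  H  [+330.93687 +178.53995 +485.66874]
  H  [-117.09077 +623.94690 +161.42763]
  H  [-0.42103 +0.29852 +1.00000]
B = K⁻¹H; ‖b₁‖=1.023324, ‖b₂‖=1.023324; λ = 2/(‖b₁‖+‖b₂‖) = 0.977208, sign → tz>0 ⇒ λ=+0.977208
r₁ = λ·B[:,0] = (+0.91051,-0.04108,-0.41143); r₂ = λ·B[:,1] = (+0.17425,+0.94050,+0.29172)
r₃ = r₁×r₂ = (+0.37497,-0.33731,+0.86349); SVD([r₁ r₂ r₃]) → R = UVᵀ:
  R  [+0.91051 +0.17425 +0.37497]
  R  [-0.04108 +0.94050 -0.33731]
  R  [-0.41143 +0.29172 +0.86349]
t = (+0.36066, -0.09902, +0.97721) m
tr R = 2.714508; θ = arccos((tr R − 1)/2) = 0.540884 rad = 30.990°
axis k = ((R−Rᵀ)₃₂, (R−Rᵀ)₁₃, (R−Rᵀ)₂₁) / (2 sinθ) = (+0.610829, +0.763653, -0.209097)
rvec = θ·k = (+0.330388, +0.413048, -0.113097)

rvec=(0.3304, 0.4130, -0.1131) tvec=(0.3607, -0.0990, 0.9772)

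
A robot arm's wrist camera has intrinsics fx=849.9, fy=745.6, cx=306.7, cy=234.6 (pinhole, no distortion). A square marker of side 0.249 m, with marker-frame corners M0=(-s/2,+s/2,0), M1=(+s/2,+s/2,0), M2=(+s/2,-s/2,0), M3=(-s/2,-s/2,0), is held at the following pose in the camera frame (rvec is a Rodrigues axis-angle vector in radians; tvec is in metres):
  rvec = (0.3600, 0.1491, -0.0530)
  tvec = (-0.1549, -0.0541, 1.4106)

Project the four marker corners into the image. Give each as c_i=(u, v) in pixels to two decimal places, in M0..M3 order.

c0=(152.00, 267.70) c1=(293.54, 265.33) c2=(280.43, 138.59) c3=(130.43, 144.63)

Intrinsics K: fx=849.9, fy=745.6, cx=306.7, cy=234.6
Marker side s = 0.249 m; corners in marker frame (Z=0):
  M0 = (-0.1245, +0.1245, 0)
  M1 = (+0.1245, +0.1245, 0)
  M2 = (+0.1245, -0.1245, 0)
  M3 = (-0.1245, -0.1245, 0)
rvec = (0.3600, 0.1491, -0.0530), |rvec| = θ = 0.39324 rad = 22.531°
Rodrigues: sinθ=0.38319, 1−cosθ=0.07633; R = I + sinθ·[k]× + (1−cosθ)·[k]×²:
    [+0.98764 +0.07814 +0.13587]
    [-0.02515 +0.93464 -0.35469]
    [-0.15470 +0.34689 +0.92506]
t = (-0.1549, -0.0541, 1.4106) m
M0: Pc = R·M0+t = (-0.26813, +0.06539, +1.47305); u = 849.9·(-0.26813)/1.47305 + 306.7 = 151.9962, v = 745.6·(+0.06539)/1.47305 + 234.6 = 267.7001
M1: Pc = R·M1+t = (-0.02221, +0.05913, +1.43453); u = 849.9·(-0.02221)/1.43453 + 306.7 = 293.5412, v = 745.6·(+0.05913)/1.43453 + 234.6 = 265.3340
M2: Pc = R·M2+t = (-0.04167, -0.17359, +1.34815); u = 849.9·(-0.04167)/1.34815 + 306.7 = 280.4323, v = 745.6·(-0.17359)/1.34815 + 234.6 = 138.5929
M3: Pc = R·M3+t = (-0.28759, -0.16733, +1.38667); u = 849.9·(-0.28759)/1.38667 + 306.7 = 130.4347, v = 745.6·(-0.16733)/1.38667 + 234.6 = 144.6273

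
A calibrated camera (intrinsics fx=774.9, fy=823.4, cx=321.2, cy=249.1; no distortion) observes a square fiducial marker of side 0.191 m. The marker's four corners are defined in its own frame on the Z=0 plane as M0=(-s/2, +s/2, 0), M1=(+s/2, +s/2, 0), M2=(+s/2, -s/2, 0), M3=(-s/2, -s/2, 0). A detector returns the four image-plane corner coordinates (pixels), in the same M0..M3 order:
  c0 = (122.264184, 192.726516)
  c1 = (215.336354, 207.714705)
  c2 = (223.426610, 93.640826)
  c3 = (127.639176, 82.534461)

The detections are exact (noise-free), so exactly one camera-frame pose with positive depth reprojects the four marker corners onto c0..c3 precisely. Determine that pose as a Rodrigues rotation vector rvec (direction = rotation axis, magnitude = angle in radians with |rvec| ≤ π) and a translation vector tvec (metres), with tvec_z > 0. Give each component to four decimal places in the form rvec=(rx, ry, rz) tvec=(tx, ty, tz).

Intrinsics K: fx=774.9, fy=823.4, cx=321.2, cy=249.1
Marker side s = 0.191 m; corners in marker frame (Z=0):
  M0 = (-0.0955, +0.0955, 0)
  M1 = (+0.0955, +0.0955, 0)
  M2 = (+0.0955, -0.0955, 0)
  M3 = (-0.0955, -0.0955, 0)
Detected image corners:
  c0 = (122.264184, 192.726516) px
  c1 = (215.336354, 207.714705) px
  c2 = (223.426610, 93.640826) px
  c3 = (127.639176, 82.534461) px
Planar DLT: solve 8×8 A·h = b for H (H[2,2]=1):
  H  [+460.36539 -11.61627 +171.23385]
  H  [+40.02602 +606.56809 +144.76214]
  H  [-0.19713 +0.13649 +1.00000]
B = K⁻¹H; ‖b₁‖=0.712244, ‖b₂‖=0.712244; λ = 2/(‖b₁‖+‖b₂‖) = 1.404013, sign → tz>0 ⇒ λ=+1.404013
r₁ = λ·B[:,0] = (+0.94884,+0.15198,-0.27677); r₂ = λ·B[:,1] = (-0.10048,+0.97631,+0.19164)
r₃ = r₁×r₂ = (+0.29934,-0.15402,+0.94163); SVD([r₁ r₂ r₃]) → R = UVᵀ:
  R  [+0.94884 -0.10048 +0.29934]
  R  [+0.15198 +0.97631 -0.15402]
  R  [-0.27677 +0.19164 +0.94163]
t = (-0.27172, -0.17791, +1.40401) m
tr R = 2.866784; θ = arccos((tr R − 1)/2) = 0.367044 rad = 21.030°
axis k = ((R−Rᵀ)₃₂, (R−Rᵀ)₁₃, (R−Rᵀ)₂₁) / (2 sinθ) = (+0.481608, +0.802696, +0.351757)
rvec = θ·k = (+0.176771, +0.294625, +0.129110)

rvec=(0.1768, 0.2946, 0.1291) tvec=(-0.2717, -0.1779, 1.4040)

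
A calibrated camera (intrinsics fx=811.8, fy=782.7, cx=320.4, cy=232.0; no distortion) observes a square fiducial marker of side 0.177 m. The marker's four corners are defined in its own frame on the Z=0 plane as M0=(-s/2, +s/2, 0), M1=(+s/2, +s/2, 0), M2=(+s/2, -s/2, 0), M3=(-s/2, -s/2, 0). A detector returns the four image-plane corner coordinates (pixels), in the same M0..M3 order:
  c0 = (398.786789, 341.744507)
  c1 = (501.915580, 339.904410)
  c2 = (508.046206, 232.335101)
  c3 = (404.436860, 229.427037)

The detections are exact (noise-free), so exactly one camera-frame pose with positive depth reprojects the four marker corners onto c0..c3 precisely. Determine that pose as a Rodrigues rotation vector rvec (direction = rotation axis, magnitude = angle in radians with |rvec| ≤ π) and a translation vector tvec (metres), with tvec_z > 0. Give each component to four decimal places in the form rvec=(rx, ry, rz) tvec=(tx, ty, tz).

Intrinsics K: fx=811.8, fy=782.7, cx=320.4, cy=232.0
Marker side s = 0.177 m; corners in marker frame (Z=0):
  M0 = (-0.0885, +0.0885, 0)
  M1 = (+0.0885, +0.0885, 0)
  M2 = (+0.0885, -0.0885, 0)
  M3 = (-0.0885, -0.0885, 0)
Detected image corners:
  c0 = (398.786789, 341.744507) px
  c1 = (501.915580, 339.904410) px
  c2 = (508.046206, 232.335101) px
  c3 = (404.436860, 229.427037) px
Planar DLT: solve 8×8 A·h = b for H (H[2,2]=1):
  H  [+694.51539 -15.10471 +454.40106]
  H  [+72.66042 +632.33891 +286.05389]
  H  [+0.24380 +0.04016 +1.00000]
B = K⁻¹H; ‖b₁‖=0.797748, ‖b₂‖=0.797748; λ = 2/(‖b₁‖+‖b₂‖) = 1.253529, sign → tz>0 ⇒ λ=+1.253529
r₁ = λ·B[:,0] = (+0.95181,+0.02578,+0.30561); r₂ = λ·B[:,1] = (-0.04319,+0.99780,+0.05034)
r₃ = r₁×r₂ = (-0.30364,-0.06111,+0.95082); SVD([r₁ r₂ r₃]) → R = UVᵀ:
  R  [+0.95181 -0.04319 -0.30364]
  R  [+0.02578 +0.99780 -0.06111]
  R  [+0.30561 +0.05034 +0.95082]
t = (+0.20692, +0.08657, +1.25353) m
tr R = 2.900430; θ = arccos((tr R − 1)/2) = 0.316872 rad = 18.155°
axis k = ((R−Rᵀ)₃₂, (R−Rᵀ)₁₃, (R−Rᵀ)₂₁) / (2 sinθ) = (+0.178840, -0.977633, +0.110679)
rvec = θ·k = (+0.056669, -0.309784, +0.035071)

rvec=(0.0567, -0.3098, 0.0351) tvec=(0.2069, 0.0866, 1.2535)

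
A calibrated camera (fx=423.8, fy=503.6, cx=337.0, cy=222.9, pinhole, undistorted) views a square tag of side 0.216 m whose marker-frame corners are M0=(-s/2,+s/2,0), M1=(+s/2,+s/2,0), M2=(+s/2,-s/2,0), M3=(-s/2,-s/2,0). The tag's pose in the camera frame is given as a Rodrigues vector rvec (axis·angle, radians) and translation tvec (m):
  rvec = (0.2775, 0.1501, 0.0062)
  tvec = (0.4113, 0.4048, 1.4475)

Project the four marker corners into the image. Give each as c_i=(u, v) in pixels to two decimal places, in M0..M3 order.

c0=(423.89, 393.52) c1=(487.72, 399.21) c2=(493.12, 332.02) c3=(426.54, 327.58)

Intrinsics K: fx=423.8, fy=503.6, cx=337.0, cy=222.9
Marker side s = 0.216 m; corners in marker frame (Z=0):
  M0 = (-0.1080, +0.1080, 0)
  M1 = (+0.1080, +0.1080, 0)
  M2 = (+0.1080, -0.1080, 0)
  M3 = (-0.1080, -0.1080, 0)
rvec = (0.2775, 0.1501, 0.0062), |rvec| = θ = 0.31555 rad = 18.080°
Rodrigues: sinθ=0.31034, 1−cosθ=0.04938; R = I + sinθ·[k]× + (1−cosθ)·[k]×²:
    [+0.98881 +0.01456 +0.14847]
    [+0.02675 +0.96180 -0.27246]
    [-0.14677 +0.27338 +0.95064]
t = (0.4113, 0.4048, 1.4475) m
M0: Pc = R·M0+t = (+0.30608, +0.50578, +1.49288); u = 423.8·(+0.30608)/1.49288 + 337.0 = 423.8907, v = 503.6·(+0.50578)/1.49288 + 222.9 = 393.5192
M1: Pc = R·M1+t = (+0.51966, +0.51156, +1.46117); u = 423.8·(+0.51966)/1.46117 + 337.0 = 487.7236, v = 503.6·(+0.51156)/1.46117 + 222.9 = 399.2125
M2: Pc = R·M2+t = (+0.51652, +0.30382, +1.40212); u = 423.8·(+0.51652)/1.40212 + 337.0 = 493.1209, v = 503.6·(+0.30382)/1.40212 + 222.9 = 332.0211
M3: Pc = R·M3+t = (+0.30294, +0.29804, +1.43383); u = 423.8·(+0.30294)/1.43383 + 337.0 = 426.5398, v = 503.6·(+0.29804)/1.43383 + 222.9 = 327.5789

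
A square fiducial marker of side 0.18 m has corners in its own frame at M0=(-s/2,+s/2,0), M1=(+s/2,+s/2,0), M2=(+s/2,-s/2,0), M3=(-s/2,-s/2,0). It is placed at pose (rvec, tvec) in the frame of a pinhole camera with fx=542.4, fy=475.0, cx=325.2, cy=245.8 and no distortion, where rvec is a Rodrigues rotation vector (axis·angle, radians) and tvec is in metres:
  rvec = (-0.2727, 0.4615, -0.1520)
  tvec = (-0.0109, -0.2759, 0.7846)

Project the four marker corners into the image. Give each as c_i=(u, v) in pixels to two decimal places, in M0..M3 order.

Intrinsics K: fx=542.4, fy=475.0, cx=325.2, cy=245.8
Marker side s = 0.18 m; corners in marker frame (Z=0):
  M0 = (-0.0900, +0.0900, 0)
  M1 = (+0.0900, +0.0900, 0)
  M2 = (+0.0900, -0.0900, 0)
  M3 = (-0.0900, -0.0900, 0)
rvec = (-0.2727, 0.4615, -0.1520), |rvec| = θ = 0.55718 rad = 31.924°
Rodrigues: sinθ=0.52880, 1−cosθ=0.15125; R = I + sinθ·[k]× + (1−cosθ)·[k]×²:
    [+0.88498 +0.08294 +0.45818]
    [-0.20557 +0.95251 +0.22463]
    [-0.41779 -0.29298 +0.86000]
t = (-0.0109, -0.2759, 0.7846) m
M0: Pc = R·M0+t = (-0.08308, -0.17167, +0.79583); u = 542.4·(-0.08308)/0.79583 + 325.2 = 268.5745, v = 475.0·(-0.17167)/0.79583 + 245.8 = 143.3358
M1: Pc = R·M1+t = (+0.07621, -0.20868, +0.72063); u = 542.4·(+0.07621)/0.72063 + 325.2 = 382.5635, v = 475.0·(-0.20868)/0.72063 + 245.8 = 108.2527
M2: Pc = R·M2+t = (+0.06128, -0.38013, +0.77337); u = 542.4·(+0.06128)/0.77337 + 325.2 = 368.1810, v = 475.0·(-0.38013)/0.77337 + 245.8 = 12.3266
M3: Pc = R·M3+t = (-0.09801, -0.34312, +0.84857); u = 542.4·(-0.09801)/0.84857 + 325.2 = 262.5508, v = 475.0·(-0.34312)/0.84857 + 245.8 = 53.7306

c0=(268.57, 143.34) c1=(382.56, 108.25) c2=(368.18, 12.33) c3=(262.55, 53.73)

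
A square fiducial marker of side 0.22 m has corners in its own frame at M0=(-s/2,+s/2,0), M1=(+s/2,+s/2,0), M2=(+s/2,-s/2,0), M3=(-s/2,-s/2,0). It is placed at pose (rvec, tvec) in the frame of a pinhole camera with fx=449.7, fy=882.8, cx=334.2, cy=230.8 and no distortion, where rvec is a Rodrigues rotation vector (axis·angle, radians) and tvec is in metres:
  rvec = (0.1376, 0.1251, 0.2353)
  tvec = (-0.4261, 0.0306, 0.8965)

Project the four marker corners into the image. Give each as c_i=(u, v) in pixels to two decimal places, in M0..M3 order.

Intrinsics K: fx=449.7, fy=882.8, cx=334.2, cy=230.8
Marker side s = 0.22 m; corners in marker frame (Z=0):
  M0 = (-0.1100, +0.1100, 0)
  M1 = (+0.1100, +0.1100, 0)
  M2 = (+0.1100, -0.1100, 0)
  M3 = (-0.1100, -0.1100, 0)
rvec = (0.1376, 0.1251, 0.2353), |rvec| = θ = 0.29992 rad = 17.184°
Rodrigues: sinθ=0.29544, 1−cosθ=0.04464; R = I + sinθ·[k]× + (1−cosθ)·[k]×²:
    [+0.96476 -0.22325 +0.13930]
    [+0.24033 +0.96313 -0.12094]
    [-0.10717 +0.15015 +0.98284]
t = (-0.4261, 0.0306, 0.8965) m
M0: Pc = R·M0+t = (-0.55678, +0.11011, +0.92481); u = 449.7·(-0.55678)/0.92481 + 334.2 = 63.4574, v = 882.8·(+0.11011)/0.92481 + 230.8 = 335.9065
M1: Pc = R·M1+t = (-0.34453, +0.16298, +0.90123); u = 449.7·(-0.34453)/0.90123 + 334.2 = 162.2827, v = 882.8·(+0.16298)/0.90123 + 230.8 = 390.4477
M2: Pc = R·M2+t = (-0.29542, -0.04891, +0.86819); u = 449.7·(-0.29542)/0.86819 + 334.2 = 181.1811, v = 882.8·(-0.04891)/0.86819 + 230.8 = 181.0696
M3: Pc = R·M3+t = (-0.50767, -0.10178, +0.89177); u = 449.7·(-0.50767)/0.89177 + 334.2 = 78.1954, v = 882.8·(-0.10178)/0.89177 + 230.8 = 130.0435

c0=(63.46, 335.91) c1=(162.28, 390.45) c2=(181.18, 181.07) c3=(78.20, 130.04)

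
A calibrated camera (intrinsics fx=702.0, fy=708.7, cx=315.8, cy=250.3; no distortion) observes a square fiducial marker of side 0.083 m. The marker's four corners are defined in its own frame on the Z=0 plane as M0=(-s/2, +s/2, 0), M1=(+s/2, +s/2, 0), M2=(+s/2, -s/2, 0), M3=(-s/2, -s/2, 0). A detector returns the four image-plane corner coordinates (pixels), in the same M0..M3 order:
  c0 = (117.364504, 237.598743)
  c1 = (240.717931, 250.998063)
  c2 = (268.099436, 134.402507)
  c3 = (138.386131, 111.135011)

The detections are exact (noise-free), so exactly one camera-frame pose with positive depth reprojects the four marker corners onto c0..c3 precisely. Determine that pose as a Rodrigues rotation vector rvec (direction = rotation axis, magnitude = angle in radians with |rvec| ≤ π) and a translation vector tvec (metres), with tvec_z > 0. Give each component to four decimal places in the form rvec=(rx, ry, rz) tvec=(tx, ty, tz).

rvec=(0.4063, -0.3748, 0.1878) tvec=(-0.0793, -0.0413, 0.4535)

Intrinsics K: fx=702.0, fy=708.7, cx=315.8, cy=250.3
Marker side s = 0.083 m; corners in marker frame (Z=0):
  M0 = (-0.0415, +0.0415, 0)
  M1 = (+0.0415, +0.0415, 0)
  M2 = (+0.0415, -0.0415, 0)
  M3 = (-0.0415, -0.0415, 0)
Detected image corners:
  c0 = (117.364504, 237.598743) px
  c1 = (240.717931, 250.998063) px
  c2 = (268.099436, 134.402507) px
  c3 = (138.386131, 111.135011) px
Planar DLT: solve 8×8 A·h = b for H (H[2,2]=1):
  H  [+1688.05350 -145.68873 +193.01854]
  H  [+377.20472 +1603.49089 +185.80443]
  H  [+0.86208 +0.77046 +1.00000]
B = K⁻¹H; ‖b₁‖=2.205138, ‖b₂‖=2.205138; λ = 2/(‖b₁‖+‖b₂‖) = 0.453486, sign → tz>0 ⇒ λ=+0.453486
r₁ = λ·B[:,0] = (+0.91460,+0.10329,+0.39094); r₂ = λ·B[:,1] = (-0.25129,+0.90265,+0.34939)
r₃ = r₁×r₂ = (-0.31679,-0.41780,+0.85152); SVD([r₁ r₂ r₃]) → R = UVᵀ:
  R  [+0.91460 -0.25129 -0.31679]
  R  [+0.10329 +0.90265 -0.41780]
  R  [+0.39094 +0.34939 +0.85152]
t = (-0.07932, -0.04127, +0.45349) m
tr R = 2.668772; θ = arccos((tr R − 1)/2) = 0.583778 rad = 33.448°
axis k = ((R−Rᵀ)₃₂, (R−Rᵀ)₁₃, (R−Rᵀ)₂₁) / (2 sinθ) = (+0.695950, -0.642019, +0.321659)
rvec = θ·k = (+0.406280, -0.374797, +0.187778)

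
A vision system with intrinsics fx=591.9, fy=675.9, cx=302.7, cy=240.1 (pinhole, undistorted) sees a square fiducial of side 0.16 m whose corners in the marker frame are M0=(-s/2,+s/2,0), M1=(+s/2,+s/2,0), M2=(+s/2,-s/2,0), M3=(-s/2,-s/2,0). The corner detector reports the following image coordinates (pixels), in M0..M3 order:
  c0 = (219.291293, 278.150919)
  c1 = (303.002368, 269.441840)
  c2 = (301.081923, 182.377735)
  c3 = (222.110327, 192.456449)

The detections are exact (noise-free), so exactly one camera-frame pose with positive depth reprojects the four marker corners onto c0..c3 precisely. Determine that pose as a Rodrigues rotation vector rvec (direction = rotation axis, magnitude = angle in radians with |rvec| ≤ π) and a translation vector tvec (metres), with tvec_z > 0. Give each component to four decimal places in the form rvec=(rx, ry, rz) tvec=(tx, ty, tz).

rvec=(-0.4228, 0.1763, -0.0620) tvec=(-0.0799, -0.0179, 1.1325)

Intrinsics K: fx=591.9, fy=675.9, cx=302.7, cy=240.1
Marker side s = 0.16 m; corners in marker frame (Z=0):
  M0 = (-0.0800, +0.0800, 0)
  M1 = (+0.0800, +0.0800, 0)
  M2 = (+0.0800, -0.0800, 0)
  M3 = (-0.0800, -0.0800, 0)
Detected image corners:
  c0 = (219.291293, 278.150919) px
  c1 = (303.002368, 269.441840) px
  c2 = (301.081923, 182.377735) px
  c3 = (222.110327, 192.456449) px
Planar DLT: solve 8×8 A·h = b for H (H[2,2]=1):
  H  [+471.67588 -98.35549 +260.92647]
  H  [-90.84212 +455.66712 +229.39798]
  H  [-0.13879 -0.36493 +1.00000]
B = K⁻¹H; ‖b₁‖=0.882999, ‖b₂‖=0.882999; λ = 2/(‖b₁‖+‖b₂‖) = 1.132505, sign → tz>0 ⇒ λ=+1.132505
r₁ = λ·B[:,0] = (+0.98286,-0.09638,-0.15718); r₂ = λ·B[:,1] = (+0.02317,+0.91031,-0.41329)
r₃ = r₁×r₂ = (+0.18291,+0.40256,+0.89693); SVD([r₁ r₂ r₃]) → R = UVᵀ:
  R  [+0.98286 +0.02317 +0.18291]
  R  [-0.09638 +0.91031 +0.40256]
  R  [-0.15718 -0.41329 +0.89693]
t = (-0.07993, -0.01793, +1.13250) m
tr R = 2.790095; θ = arccos((tr R − 1)/2) = 0.462259 rad = 26.485°
axis k = ((R−Rᵀ)₃₂, (R−Rᵀ)₁₃, (R−Rᵀ)₂₁) / (2 sinθ) = (-0.914688, +0.381290, -0.134029)
rvec = θ·k = (-0.422823, +0.176254, -0.061956)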